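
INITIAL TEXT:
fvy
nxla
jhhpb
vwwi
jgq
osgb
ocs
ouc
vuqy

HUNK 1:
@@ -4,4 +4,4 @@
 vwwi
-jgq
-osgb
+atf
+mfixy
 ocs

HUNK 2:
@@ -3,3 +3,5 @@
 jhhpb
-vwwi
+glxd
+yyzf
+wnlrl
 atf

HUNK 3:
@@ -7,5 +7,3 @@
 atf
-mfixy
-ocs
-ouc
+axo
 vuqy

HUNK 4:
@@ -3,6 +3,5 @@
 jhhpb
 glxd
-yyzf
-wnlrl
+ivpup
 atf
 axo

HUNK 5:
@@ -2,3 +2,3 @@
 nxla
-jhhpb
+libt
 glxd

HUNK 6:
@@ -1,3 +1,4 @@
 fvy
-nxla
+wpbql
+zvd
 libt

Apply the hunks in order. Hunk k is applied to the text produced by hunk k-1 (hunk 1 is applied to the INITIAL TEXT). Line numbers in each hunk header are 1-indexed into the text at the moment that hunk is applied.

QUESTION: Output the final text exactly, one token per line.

Hunk 1: at line 4 remove [jgq,osgb] add [atf,mfixy] -> 9 lines: fvy nxla jhhpb vwwi atf mfixy ocs ouc vuqy
Hunk 2: at line 3 remove [vwwi] add [glxd,yyzf,wnlrl] -> 11 lines: fvy nxla jhhpb glxd yyzf wnlrl atf mfixy ocs ouc vuqy
Hunk 3: at line 7 remove [mfixy,ocs,ouc] add [axo] -> 9 lines: fvy nxla jhhpb glxd yyzf wnlrl atf axo vuqy
Hunk 4: at line 3 remove [yyzf,wnlrl] add [ivpup] -> 8 lines: fvy nxla jhhpb glxd ivpup atf axo vuqy
Hunk 5: at line 2 remove [jhhpb] add [libt] -> 8 lines: fvy nxla libt glxd ivpup atf axo vuqy
Hunk 6: at line 1 remove [nxla] add [wpbql,zvd] -> 9 lines: fvy wpbql zvd libt glxd ivpup atf axo vuqy

Answer: fvy
wpbql
zvd
libt
glxd
ivpup
atf
axo
vuqy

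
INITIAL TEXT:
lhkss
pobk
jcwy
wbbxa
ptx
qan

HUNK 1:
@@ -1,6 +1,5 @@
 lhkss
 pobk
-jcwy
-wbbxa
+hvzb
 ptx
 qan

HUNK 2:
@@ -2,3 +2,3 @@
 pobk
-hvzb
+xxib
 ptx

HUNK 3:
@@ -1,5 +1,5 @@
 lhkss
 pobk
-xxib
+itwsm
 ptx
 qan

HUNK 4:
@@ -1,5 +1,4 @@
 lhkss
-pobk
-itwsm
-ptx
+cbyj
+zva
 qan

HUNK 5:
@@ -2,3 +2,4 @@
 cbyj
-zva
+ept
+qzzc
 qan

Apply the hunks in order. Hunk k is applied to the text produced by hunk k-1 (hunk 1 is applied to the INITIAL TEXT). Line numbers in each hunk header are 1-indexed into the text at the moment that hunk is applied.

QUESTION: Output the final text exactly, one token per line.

Hunk 1: at line 1 remove [jcwy,wbbxa] add [hvzb] -> 5 lines: lhkss pobk hvzb ptx qan
Hunk 2: at line 2 remove [hvzb] add [xxib] -> 5 lines: lhkss pobk xxib ptx qan
Hunk 3: at line 1 remove [xxib] add [itwsm] -> 5 lines: lhkss pobk itwsm ptx qan
Hunk 4: at line 1 remove [pobk,itwsm,ptx] add [cbyj,zva] -> 4 lines: lhkss cbyj zva qan
Hunk 5: at line 2 remove [zva] add [ept,qzzc] -> 5 lines: lhkss cbyj ept qzzc qan

Answer: lhkss
cbyj
ept
qzzc
qan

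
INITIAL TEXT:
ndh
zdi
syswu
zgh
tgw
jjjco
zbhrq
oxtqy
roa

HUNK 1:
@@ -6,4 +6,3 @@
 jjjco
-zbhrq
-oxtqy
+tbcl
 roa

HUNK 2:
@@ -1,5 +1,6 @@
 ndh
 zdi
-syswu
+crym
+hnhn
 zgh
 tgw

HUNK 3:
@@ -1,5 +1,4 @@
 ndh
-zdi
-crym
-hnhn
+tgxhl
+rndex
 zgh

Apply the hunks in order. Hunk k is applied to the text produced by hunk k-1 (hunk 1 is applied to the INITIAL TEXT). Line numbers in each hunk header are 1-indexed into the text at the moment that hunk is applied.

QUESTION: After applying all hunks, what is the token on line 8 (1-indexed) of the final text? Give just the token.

Answer: roa

Derivation:
Hunk 1: at line 6 remove [zbhrq,oxtqy] add [tbcl] -> 8 lines: ndh zdi syswu zgh tgw jjjco tbcl roa
Hunk 2: at line 1 remove [syswu] add [crym,hnhn] -> 9 lines: ndh zdi crym hnhn zgh tgw jjjco tbcl roa
Hunk 3: at line 1 remove [zdi,crym,hnhn] add [tgxhl,rndex] -> 8 lines: ndh tgxhl rndex zgh tgw jjjco tbcl roa
Final line 8: roa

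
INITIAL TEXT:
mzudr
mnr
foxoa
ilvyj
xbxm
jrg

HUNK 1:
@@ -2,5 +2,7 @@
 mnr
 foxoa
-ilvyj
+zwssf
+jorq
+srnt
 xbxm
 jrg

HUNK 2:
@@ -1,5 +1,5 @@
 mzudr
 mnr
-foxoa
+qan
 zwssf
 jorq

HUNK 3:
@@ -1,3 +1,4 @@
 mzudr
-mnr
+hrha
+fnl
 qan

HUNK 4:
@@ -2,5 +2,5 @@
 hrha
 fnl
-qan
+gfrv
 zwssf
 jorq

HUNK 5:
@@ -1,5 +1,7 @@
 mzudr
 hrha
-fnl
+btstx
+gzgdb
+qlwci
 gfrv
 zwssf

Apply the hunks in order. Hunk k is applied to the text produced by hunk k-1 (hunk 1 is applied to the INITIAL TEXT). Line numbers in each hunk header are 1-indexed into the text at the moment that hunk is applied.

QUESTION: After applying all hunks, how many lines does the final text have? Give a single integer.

Hunk 1: at line 2 remove [ilvyj] add [zwssf,jorq,srnt] -> 8 lines: mzudr mnr foxoa zwssf jorq srnt xbxm jrg
Hunk 2: at line 1 remove [foxoa] add [qan] -> 8 lines: mzudr mnr qan zwssf jorq srnt xbxm jrg
Hunk 3: at line 1 remove [mnr] add [hrha,fnl] -> 9 lines: mzudr hrha fnl qan zwssf jorq srnt xbxm jrg
Hunk 4: at line 2 remove [qan] add [gfrv] -> 9 lines: mzudr hrha fnl gfrv zwssf jorq srnt xbxm jrg
Hunk 5: at line 1 remove [fnl] add [btstx,gzgdb,qlwci] -> 11 lines: mzudr hrha btstx gzgdb qlwci gfrv zwssf jorq srnt xbxm jrg
Final line count: 11

Answer: 11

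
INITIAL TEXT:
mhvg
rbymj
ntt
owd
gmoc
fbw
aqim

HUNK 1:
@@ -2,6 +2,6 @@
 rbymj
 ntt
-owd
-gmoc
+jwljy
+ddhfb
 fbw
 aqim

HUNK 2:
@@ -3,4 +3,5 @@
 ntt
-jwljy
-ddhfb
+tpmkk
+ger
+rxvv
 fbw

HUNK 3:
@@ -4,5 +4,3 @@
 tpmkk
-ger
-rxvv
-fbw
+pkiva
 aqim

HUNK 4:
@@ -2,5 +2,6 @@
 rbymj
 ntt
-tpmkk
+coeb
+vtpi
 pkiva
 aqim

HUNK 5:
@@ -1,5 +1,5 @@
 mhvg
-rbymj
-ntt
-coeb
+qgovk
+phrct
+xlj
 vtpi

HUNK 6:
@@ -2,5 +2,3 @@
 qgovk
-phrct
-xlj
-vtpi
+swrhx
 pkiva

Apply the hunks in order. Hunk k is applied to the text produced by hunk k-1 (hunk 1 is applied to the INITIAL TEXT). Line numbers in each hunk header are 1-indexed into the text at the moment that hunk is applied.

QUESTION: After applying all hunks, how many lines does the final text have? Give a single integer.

Answer: 5

Derivation:
Hunk 1: at line 2 remove [owd,gmoc] add [jwljy,ddhfb] -> 7 lines: mhvg rbymj ntt jwljy ddhfb fbw aqim
Hunk 2: at line 3 remove [jwljy,ddhfb] add [tpmkk,ger,rxvv] -> 8 lines: mhvg rbymj ntt tpmkk ger rxvv fbw aqim
Hunk 3: at line 4 remove [ger,rxvv,fbw] add [pkiva] -> 6 lines: mhvg rbymj ntt tpmkk pkiva aqim
Hunk 4: at line 2 remove [tpmkk] add [coeb,vtpi] -> 7 lines: mhvg rbymj ntt coeb vtpi pkiva aqim
Hunk 5: at line 1 remove [rbymj,ntt,coeb] add [qgovk,phrct,xlj] -> 7 lines: mhvg qgovk phrct xlj vtpi pkiva aqim
Hunk 6: at line 2 remove [phrct,xlj,vtpi] add [swrhx] -> 5 lines: mhvg qgovk swrhx pkiva aqim
Final line count: 5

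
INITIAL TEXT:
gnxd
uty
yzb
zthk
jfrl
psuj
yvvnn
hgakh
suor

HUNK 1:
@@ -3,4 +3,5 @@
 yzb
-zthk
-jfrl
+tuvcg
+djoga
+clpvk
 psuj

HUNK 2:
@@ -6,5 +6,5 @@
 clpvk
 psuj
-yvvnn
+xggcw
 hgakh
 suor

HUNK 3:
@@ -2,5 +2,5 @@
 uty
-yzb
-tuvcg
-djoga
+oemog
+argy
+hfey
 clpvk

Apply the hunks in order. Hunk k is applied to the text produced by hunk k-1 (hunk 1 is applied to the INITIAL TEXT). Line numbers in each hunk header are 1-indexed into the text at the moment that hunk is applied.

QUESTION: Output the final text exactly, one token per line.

Answer: gnxd
uty
oemog
argy
hfey
clpvk
psuj
xggcw
hgakh
suor

Derivation:
Hunk 1: at line 3 remove [zthk,jfrl] add [tuvcg,djoga,clpvk] -> 10 lines: gnxd uty yzb tuvcg djoga clpvk psuj yvvnn hgakh suor
Hunk 2: at line 6 remove [yvvnn] add [xggcw] -> 10 lines: gnxd uty yzb tuvcg djoga clpvk psuj xggcw hgakh suor
Hunk 3: at line 2 remove [yzb,tuvcg,djoga] add [oemog,argy,hfey] -> 10 lines: gnxd uty oemog argy hfey clpvk psuj xggcw hgakh suor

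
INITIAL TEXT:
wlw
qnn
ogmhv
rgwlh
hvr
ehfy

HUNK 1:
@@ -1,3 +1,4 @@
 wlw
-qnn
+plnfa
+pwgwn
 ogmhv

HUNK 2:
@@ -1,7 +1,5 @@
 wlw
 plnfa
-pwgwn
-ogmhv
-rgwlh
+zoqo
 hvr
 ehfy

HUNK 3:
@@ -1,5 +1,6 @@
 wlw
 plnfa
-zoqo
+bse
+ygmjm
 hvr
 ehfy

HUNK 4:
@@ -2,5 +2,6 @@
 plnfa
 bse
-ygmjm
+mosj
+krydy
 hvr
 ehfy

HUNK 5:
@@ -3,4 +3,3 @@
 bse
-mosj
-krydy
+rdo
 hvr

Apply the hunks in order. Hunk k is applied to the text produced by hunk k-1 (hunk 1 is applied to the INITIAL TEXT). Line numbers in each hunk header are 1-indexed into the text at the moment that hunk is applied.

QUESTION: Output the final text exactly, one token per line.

Hunk 1: at line 1 remove [qnn] add [plnfa,pwgwn] -> 7 lines: wlw plnfa pwgwn ogmhv rgwlh hvr ehfy
Hunk 2: at line 1 remove [pwgwn,ogmhv,rgwlh] add [zoqo] -> 5 lines: wlw plnfa zoqo hvr ehfy
Hunk 3: at line 1 remove [zoqo] add [bse,ygmjm] -> 6 lines: wlw plnfa bse ygmjm hvr ehfy
Hunk 4: at line 2 remove [ygmjm] add [mosj,krydy] -> 7 lines: wlw plnfa bse mosj krydy hvr ehfy
Hunk 5: at line 3 remove [mosj,krydy] add [rdo] -> 6 lines: wlw plnfa bse rdo hvr ehfy

Answer: wlw
plnfa
bse
rdo
hvr
ehfy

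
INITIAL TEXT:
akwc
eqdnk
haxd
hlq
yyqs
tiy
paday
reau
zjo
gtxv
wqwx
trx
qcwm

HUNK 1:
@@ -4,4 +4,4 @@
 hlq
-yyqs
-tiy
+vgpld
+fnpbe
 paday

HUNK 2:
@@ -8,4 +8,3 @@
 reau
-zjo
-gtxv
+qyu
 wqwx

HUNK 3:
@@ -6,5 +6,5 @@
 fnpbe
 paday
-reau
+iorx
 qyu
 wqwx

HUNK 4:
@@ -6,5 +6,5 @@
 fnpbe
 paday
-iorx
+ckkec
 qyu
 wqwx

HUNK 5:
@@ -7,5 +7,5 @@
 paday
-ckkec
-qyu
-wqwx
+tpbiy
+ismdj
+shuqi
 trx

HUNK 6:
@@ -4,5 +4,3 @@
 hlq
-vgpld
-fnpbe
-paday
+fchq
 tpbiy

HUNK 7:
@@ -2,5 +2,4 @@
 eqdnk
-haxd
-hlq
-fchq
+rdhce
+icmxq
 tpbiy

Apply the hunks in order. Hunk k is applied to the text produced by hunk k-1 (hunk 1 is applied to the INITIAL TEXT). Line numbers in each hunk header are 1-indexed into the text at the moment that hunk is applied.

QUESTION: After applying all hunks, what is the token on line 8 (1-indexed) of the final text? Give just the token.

Hunk 1: at line 4 remove [yyqs,tiy] add [vgpld,fnpbe] -> 13 lines: akwc eqdnk haxd hlq vgpld fnpbe paday reau zjo gtxv wqwx trx qcwm
Hunk 2: at line 8 remove [zjo,gtxv] add [qyu] -> 12 lines: akwc eqdnk haxd hlq vgpld fnpbe paday reau qyu wqwx trx qcwm
Hunk 3: at line 6 remove [reau] add [iorx] -> 12 lines: akwc eqdnk haxd hlq vgpld fnpbe paday iorx qyu wqwx trx qcwm
Hunk 4: at line 6 remove [iorx] add [ckkec] -> 12 lines: akwc eqdnk haxd hlq vgpld fnpbe paday ckkec qyu wqwx trx qcwm
Hunk 5: at line 7 remove [ckkec,qyu,wqwx] add [tpbiy,ismdj,shuqi] -> 12 lines: akwc eqdnk haxd hlq vgpld fnpbe paday tpbiy ismdj shuqi trx qcwm
Hunk 6: at line 4 remove [vgpld,fnpbe,paday] add [fchq] -> 10 lines: akwc eqdnk haxd hlq fchq tpbiy ismdj shuqi trx qcwm
Hunk 7: at line 2 remove [haxd,hlq,fchq] add [rdhce,icmxq] -> 9 lines: akwc eqdnk rdhce icmxq tpbiy ismdj shuqi trx qcwm
Final line 8: trx

Answer: trx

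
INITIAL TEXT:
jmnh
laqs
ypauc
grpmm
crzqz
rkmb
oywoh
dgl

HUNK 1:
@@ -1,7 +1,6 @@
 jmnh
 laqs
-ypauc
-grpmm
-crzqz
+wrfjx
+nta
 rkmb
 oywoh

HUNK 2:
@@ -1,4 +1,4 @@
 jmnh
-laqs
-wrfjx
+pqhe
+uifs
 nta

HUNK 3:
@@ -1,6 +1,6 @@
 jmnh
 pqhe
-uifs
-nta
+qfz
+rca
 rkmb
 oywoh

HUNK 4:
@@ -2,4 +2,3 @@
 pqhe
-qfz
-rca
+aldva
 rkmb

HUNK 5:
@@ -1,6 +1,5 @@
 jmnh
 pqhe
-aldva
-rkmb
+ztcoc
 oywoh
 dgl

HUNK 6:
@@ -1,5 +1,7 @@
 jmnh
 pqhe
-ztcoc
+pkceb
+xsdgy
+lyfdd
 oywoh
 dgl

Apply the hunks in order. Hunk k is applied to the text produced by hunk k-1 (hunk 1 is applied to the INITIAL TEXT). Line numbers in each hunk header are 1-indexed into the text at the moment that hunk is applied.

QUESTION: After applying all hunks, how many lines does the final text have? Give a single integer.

Answer: 7

Derivation:
Hunk 1: at line 1 remove [ypauc,grpmm,crzqz] add [wrfjx,nta] -> 7 lines: jmnh laqs wrfjx nta rkmb oywoh dgl
Hunk 2: at line 1 remove [laqs,wrfjx] add [pqhe,uifs] -> 7 lines: jmnh pqhe uifs nta rkmb oywoh dgl
Hunk 3: at line 1 remove [uifs,nta] add [qfz,rca] -> 7 lines: jmnh pqhe qfz rca rkmb oywoh dgl
Hunk 4: at line 2 remove [qfz,rca] add [aldva] -> 6 lines: jmnh pqhe aldva rkmb oywoh dgl
Hunk 5: at line 1 remove [aldva,rkmb] add [ztcoc] -> 5 lines: jmnh pqhe ztcoc oywoh dgl
Hunk 6: at line 1 remove [ztcoc] add [pkceb,xsdgy,lyfdd] -> 7 lines: jmnh pqhe pkceb xsdgy lyfdd oywoh dgl
Final line count: 7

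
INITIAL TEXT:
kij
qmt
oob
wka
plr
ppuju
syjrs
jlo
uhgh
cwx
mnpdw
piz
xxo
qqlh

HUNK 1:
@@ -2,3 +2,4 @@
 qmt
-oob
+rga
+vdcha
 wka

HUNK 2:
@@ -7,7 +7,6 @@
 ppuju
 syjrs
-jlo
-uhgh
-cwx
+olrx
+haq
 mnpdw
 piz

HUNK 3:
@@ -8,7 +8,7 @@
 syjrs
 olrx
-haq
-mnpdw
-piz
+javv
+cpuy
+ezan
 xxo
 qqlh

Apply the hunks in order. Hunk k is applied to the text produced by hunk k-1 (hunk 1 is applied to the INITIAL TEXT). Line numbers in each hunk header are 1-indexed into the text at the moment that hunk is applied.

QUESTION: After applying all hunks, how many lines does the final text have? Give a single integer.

Answer: 14

Derivation:
Hunk 1: at line 2 remove [oob] add [rga,vdcha] -> 15 lines: kij qmt rga vdcha wka plr ppuju syjrs jlo uhgh cwx mnpdw piz xxo qqlh
Hunk 2: at line 7 remove [jlo,uhgh,cwx] add [olrx,haq] -> 14 lines: kij qmt rga vdcha wka plr ppuju syjrs olrx haq mnpdw piz xxo qqlh
Hunk 3: at line 8 remove [haq,mnpdw,piz] add [javv,cpuy,ezan] -> 14 lines: kij qmt rga vdcha wka plr ppuju syjrs olrx javv cpuy ezan xxo qqlh
Final line count: 14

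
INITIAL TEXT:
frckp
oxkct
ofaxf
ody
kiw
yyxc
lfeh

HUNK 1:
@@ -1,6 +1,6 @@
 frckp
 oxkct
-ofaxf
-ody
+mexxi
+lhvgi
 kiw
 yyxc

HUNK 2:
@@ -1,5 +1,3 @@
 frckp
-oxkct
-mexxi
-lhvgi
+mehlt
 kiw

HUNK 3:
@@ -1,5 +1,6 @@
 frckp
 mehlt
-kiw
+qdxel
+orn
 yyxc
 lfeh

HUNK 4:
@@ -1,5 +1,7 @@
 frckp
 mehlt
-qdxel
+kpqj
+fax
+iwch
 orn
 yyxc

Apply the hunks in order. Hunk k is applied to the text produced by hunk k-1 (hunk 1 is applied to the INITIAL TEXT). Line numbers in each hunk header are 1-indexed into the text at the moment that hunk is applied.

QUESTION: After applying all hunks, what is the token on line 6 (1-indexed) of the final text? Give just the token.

Answer: orn

Derivation:
Hunk 1: at line 1 remove [ofaxf,ody] add [mexxi,lhvgi] -> 7 lines: frckp oxkct mexxi lhvgi kiw yyxc lfeh
Hunk 2: at line 1 remove [oxkct,mexxi,lhvgi] add [mehlt] -> 5 lines: frckp mehlt kiw yyxc lfeh
Hunk 3: at line 1 remove [kiw] add [qdxel,orn] -> 6 lines: frckp mehlt qdxel orn yyxc lfeh
Hunk 4: at line 1 remove [qdxel] add [kpqj,fax,iwch] -> 8 lines: frckp mehlt kpqj fax iwch orn yyxc lfeh
Final line 6: orn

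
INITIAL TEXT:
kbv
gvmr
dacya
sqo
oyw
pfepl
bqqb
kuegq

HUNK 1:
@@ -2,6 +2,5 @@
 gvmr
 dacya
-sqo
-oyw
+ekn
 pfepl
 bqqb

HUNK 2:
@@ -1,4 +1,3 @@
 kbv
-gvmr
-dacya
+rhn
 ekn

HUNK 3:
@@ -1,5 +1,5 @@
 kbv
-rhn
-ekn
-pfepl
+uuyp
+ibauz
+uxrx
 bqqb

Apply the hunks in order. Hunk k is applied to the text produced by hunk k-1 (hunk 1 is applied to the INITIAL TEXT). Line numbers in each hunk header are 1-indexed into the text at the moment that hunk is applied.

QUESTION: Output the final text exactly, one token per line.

Answer: kbv
uuyp
ibauz
uxrx
bqqb
kuegq

Derivation:
Hunk 1: at line 2 remove [sqo,oyw] add [ekn] -> 7 lines: kbv gvmr dacya ekn pfepl bqqb kuegq
Hunk 2: at line 1 remove [gvmr,dacya] add [rhn] -> 6 lines: kbv rhn ekn pfepl bqqb kuegq
Hunk 3: at line 1 remove [rhn,ekn,pfepl] add [uuyp,ibauz,uxrx] -> 6 lines: kbv uuyp ibauz uxrx bqqb kuegq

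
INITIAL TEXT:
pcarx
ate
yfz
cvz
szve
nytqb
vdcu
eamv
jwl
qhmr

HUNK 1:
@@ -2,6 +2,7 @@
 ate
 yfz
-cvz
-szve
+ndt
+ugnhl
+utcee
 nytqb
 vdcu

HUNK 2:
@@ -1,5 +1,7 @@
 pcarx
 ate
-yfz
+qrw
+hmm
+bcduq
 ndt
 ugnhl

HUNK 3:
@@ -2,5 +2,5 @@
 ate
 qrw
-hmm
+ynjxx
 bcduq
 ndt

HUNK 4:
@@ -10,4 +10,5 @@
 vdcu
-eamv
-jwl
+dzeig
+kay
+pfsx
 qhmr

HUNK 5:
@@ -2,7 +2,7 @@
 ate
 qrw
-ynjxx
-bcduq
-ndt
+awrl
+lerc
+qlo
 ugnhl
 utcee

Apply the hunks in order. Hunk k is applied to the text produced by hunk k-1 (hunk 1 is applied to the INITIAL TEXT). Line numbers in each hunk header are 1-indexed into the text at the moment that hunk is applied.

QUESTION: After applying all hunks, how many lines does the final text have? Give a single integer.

Hunk 1: at line 2 remove [cvz,szve] add [ndt,ugnhl,utcee] -> 11 lines: pcarx ate yfz ndt ugnhl utcee nytqb vdcu eamv jwl qhmr
Hunk 2: at line 1 remove [yfz] add [qrw,hmm,bcduq] -> 13 lines: pcarx ate qrw hmm bcduq ndt ugnhl utcee nytqb vdcu eamv jwl qhmr
Hunk 3: at line 2 remove [hmm] add [ynjxx] -> 13 lines: pcarx ate qrw ynjxx bcduq ndt ugnhl utcee nytqb vdcu eamv jwl qhmr
Hunk 4: at line 10 remove [eamv,jwl] add [dzeig,kay,pfsx] -> 14 lines: pcarx ate qrw ynjxx bcduq ndt ugnhl utcee nytqb vdcu dzeig kay pfsx qhmr
Hunk 5: at line 2 remove [ynjxx,bcduq,ndt] add [awrl,lerc,qlo] -> 14 lines: pcarx ate qrw awrl lerc qlo ugnhl utcee nytqb vdcu dzeig kay pfsx qhmr
Final line count: 14

Answer: 14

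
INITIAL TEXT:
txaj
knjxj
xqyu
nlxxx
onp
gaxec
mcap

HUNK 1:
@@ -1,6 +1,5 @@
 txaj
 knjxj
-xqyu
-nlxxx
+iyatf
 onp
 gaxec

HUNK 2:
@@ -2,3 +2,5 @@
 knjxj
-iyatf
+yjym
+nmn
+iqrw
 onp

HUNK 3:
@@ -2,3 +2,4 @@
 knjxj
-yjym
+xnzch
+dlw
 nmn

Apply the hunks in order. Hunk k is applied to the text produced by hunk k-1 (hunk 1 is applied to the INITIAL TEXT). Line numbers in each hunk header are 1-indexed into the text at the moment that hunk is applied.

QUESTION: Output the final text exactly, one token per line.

Answer: txaj
knjxj
xnzch
dlw
nmn
iqrw
onp
gaxec
mcap

Derivation:
Hunk 1: at line 1 remove [xqyu,nlxxx] add [iyatf] -> 6 lines: txaj knjxj iyatf onp gaxec mcap
Hunk 2: at line 2 remove [iyatf] add [yjym,nmn,iqrw] -> 8 lines: txaj knjxj yjym nmn iqrw onp gaxec mcap
Hunk 3: at line 2 remove [yjym] add [xnzch,dlw] -> 9 lines: txaj knjxj xnzch dlw nmn iqrw onp gaxec mcap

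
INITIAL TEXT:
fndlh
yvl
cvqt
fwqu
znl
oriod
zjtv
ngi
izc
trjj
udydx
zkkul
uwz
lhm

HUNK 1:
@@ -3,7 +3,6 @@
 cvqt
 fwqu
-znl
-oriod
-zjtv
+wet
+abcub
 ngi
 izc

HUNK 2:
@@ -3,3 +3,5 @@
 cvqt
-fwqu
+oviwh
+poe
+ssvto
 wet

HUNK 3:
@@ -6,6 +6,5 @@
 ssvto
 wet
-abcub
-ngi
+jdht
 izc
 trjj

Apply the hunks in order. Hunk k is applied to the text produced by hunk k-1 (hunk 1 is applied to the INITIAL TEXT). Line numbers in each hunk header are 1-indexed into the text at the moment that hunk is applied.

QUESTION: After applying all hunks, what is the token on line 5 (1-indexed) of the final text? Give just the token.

Answer: poe

Derivation:
Hunk 1: at line 3 remove [znl,oriod,zjtv] add [wet,abcub] -> 13 lines: fndlh yvl cvqt fwqu wet abcub ngi izc trjj udydx zkkul uwz lhm
Hunk 2: at line 3 remove [fwqu] add [oviwh,poe,ssvto] -> 15 lines: fndlh yvl cvqt oviwh poe ssvto wet abcub ngi izc trjj udydx zkkul uwz lhm
Hunk 3: at line 6 remove [abcub,ngi] add [jdht] -> 14 lines: fndlh yvl cvqt oviwh poe ssvto wet jdht izc trjj udydx zkkul uwz lhm
Final line 5: poe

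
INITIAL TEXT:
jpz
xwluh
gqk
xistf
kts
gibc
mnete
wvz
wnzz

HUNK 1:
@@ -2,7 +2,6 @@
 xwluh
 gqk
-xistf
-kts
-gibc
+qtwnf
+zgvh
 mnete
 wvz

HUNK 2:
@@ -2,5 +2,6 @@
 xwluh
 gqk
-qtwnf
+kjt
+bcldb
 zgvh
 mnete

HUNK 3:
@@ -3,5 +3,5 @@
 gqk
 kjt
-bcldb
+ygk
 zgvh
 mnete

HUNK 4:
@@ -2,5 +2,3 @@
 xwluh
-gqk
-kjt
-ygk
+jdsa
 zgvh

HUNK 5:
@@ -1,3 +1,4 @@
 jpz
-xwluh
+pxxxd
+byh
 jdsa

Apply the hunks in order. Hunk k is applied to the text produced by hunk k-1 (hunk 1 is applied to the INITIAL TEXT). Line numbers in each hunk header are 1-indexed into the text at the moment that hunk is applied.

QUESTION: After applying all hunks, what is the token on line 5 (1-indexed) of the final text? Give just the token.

Hunk 1: at line 2 remove [xistf,kts,gibc] add [qtwnf,zgvh] -> 8 lines: jpz xwluh gqk qtwnf zgvh mnete wvz wnzz
Hunk 2: at line 2 remove [qtwnf] add [kjt,bcldb] -> 9 lines: jpz xwluh gqk kjt bcldb zgvh mnete wvz wnzz
Hunk 3: at line 3 remove [bcldb] add [ygk] -> 9 lines: jpz xwluh gqk kjt ygk zgvh mnete wvz wnzz
Hunk 4: at line 2 remove [gqk,kjt,ygk] add [jdsa] -> 7 lines: jpz xwluh jdsa zgvh mnete wvz wnzz
Hunk 5: at line 1 remove [xwluh] add [pxxxd,byh] -> 8 lines: jpz pxxxd byh jdsa zgvh mnete wvz wnzz
Final line 5: zgvh

Answer: zgvh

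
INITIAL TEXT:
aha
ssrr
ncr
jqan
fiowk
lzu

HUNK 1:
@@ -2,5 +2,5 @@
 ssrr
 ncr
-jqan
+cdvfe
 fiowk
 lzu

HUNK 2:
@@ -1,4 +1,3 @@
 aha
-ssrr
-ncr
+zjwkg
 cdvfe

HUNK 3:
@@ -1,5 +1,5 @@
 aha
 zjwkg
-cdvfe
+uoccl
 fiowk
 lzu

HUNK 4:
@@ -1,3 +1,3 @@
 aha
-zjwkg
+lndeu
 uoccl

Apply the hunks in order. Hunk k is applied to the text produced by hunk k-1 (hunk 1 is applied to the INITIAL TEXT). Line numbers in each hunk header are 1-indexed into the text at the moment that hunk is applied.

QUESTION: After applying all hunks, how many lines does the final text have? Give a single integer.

Answer: 5

Derivation:
Hunk 1: at line 2 remove [jqan] add [cdvfe] -> 6 lines: aha ssrr ncr cdvfe fiowk lzu
Hunk 2: at line 1 remove [ssrr,ncr] add [zjwkg] -> 5 lines: aha zjwkg cdvfe fiowk lzu
Hunk 3: at line 1 remove [cdvfe] add [uoccl] -> 5 lines: aha zjwkg uoccl fiowk lzu
Hunk 4: at line 1 remove [zjwkg] add [lndeu] -> 5 lines: aha lndeu uoccl fiowk lzu
Final line count: 5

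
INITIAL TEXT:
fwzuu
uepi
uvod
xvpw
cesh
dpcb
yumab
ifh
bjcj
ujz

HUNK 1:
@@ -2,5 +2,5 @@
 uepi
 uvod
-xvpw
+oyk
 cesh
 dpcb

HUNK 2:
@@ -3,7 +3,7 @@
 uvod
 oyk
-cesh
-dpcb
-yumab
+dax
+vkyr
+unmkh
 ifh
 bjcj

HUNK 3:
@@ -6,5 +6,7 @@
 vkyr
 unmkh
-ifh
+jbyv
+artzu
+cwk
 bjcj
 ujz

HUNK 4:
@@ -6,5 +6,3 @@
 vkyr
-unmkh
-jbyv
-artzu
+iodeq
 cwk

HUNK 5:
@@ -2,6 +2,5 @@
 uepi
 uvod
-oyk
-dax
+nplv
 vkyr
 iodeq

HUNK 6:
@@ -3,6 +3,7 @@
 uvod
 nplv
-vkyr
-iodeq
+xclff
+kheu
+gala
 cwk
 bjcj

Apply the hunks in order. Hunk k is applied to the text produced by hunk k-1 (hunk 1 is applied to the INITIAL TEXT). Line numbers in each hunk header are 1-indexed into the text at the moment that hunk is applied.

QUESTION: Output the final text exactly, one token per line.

Hunk 1: at line 2 remove [xvpw] add [oyk] -> 10 lines: fwzuu uepi uvod oyk cesh dpcb yumab ifh bjcj ujz
Hunk 2: at line 3 remove [cesh,dpcb,yumab] add [dax,vkyr,unmkh] -> 10 lines: fwzuu uepi uvod oyk dax vkyr unmkh ifh bjcj ujz
Hunk 3: at line 6 remove [ifh] add [jbyv,artzu,cwk] -> 12 lines: fwzuu uepi uvod oyk dax vkyr unmkh jbyv artzu cwk bjcj ujz
Hunk 4: at line 6 remove [unmkh,jbyv,artzu] add [iodeq] -> 10 lines: fwzuu uepi uvod oyk dax vkyr iodeq cwk bjcj ujz
Hunk 5: at line 2 remove [oyk,dax] add [nplv] -> 9 lines: fwzuu uepi uvod nplv vkyr iodeq cwk bjcj ujz
Hunk 6: at line 3 remove [vkyr,iodeq] add [xclff,kheu,gala] -> 10 lines: fwzuu uepi uvod nplv xclff kheu gala cwk bjcj ujz

Answer: fwzuu
uepi
uvod
nplv
xclff
kheu
gala
cwk
bjcj
ujz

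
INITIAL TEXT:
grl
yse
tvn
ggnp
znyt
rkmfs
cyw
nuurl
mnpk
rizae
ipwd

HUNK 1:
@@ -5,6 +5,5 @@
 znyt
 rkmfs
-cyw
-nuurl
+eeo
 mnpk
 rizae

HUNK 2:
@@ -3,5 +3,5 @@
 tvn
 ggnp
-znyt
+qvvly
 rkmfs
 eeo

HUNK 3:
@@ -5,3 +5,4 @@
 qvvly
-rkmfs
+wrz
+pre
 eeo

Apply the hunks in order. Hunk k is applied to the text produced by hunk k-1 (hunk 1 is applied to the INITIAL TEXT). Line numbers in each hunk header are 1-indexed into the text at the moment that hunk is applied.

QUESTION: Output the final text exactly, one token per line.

Hunk 1: at line 5 remove [cyw,nuurl] add [eeo] -> 10 lines: grl yse tvn ggnp znyt rkmfs eeo mnpk rizae ipwd
Hunk 2: at line 3 remove [znyt] add [qvvly] -> 10 lines: grl yse tvn ggnp qvvly rkmfs eeo mnpk rizae ipwd
Hunk 3: at line 5 remove [rkmfs] add [wrz,pre] -> 11 lines: grl yse tvn ggnp qvvly wrz pre eeo mnpk rizae ipwd

Answer: grl
yse
tvn
ggnp
qvvly
wrz
pre
eeo
mnpk
rizae
ipwd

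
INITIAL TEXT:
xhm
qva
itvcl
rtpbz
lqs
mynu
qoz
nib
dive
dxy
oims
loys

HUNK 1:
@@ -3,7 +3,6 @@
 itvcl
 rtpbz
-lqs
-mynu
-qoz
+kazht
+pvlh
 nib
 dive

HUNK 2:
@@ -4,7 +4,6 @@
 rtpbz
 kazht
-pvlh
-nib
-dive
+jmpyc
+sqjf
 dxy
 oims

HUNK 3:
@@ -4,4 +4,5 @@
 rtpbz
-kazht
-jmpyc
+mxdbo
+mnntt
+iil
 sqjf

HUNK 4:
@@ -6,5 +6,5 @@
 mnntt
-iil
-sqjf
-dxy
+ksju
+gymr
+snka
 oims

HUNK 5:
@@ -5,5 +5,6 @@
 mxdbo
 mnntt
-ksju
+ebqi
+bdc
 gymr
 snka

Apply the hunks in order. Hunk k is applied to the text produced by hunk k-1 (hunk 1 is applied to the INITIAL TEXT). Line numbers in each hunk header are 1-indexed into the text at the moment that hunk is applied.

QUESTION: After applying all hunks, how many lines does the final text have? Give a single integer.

Hunk 1: at line 3 remove [lqs,mynu,qoz] add [kazht,pvlh] -> 11 lines: xhm qva itvcl rtpbz kazht pvlh nib dive dxy oims loys
Hunk 2: at line 4 remove [pvlh,nib,dive] add [jmpyc,sqjf] -> 10 lines: xhm qva itvcl rtpbz kazht jmpyc sqjf dxy oims loys
Hunk 3: at line 4 remove [kazht,jmpyc] add [mxdbo,mnntt,iil] -> 11 lines: xhm qva itvcl rtpbz mxdbo mnntt iil sqjf dxy oims loys
Hunk 4: at line 6 remove [iil,sqjf,dxy] add [ksju,gymr,snka] -> 11 lines: xhm qva itvcl rtpbz mxdbo mnntt ksju gymr snka oims loys
Hunk 5: at line 5 remove [ksju] add [ebqi,bdc] -> 12 lines: xhm qva itvcl rtpbz mxdbo mnntt ebqi bdc gymr snka oims loys
Final line count: 12

Answer: 12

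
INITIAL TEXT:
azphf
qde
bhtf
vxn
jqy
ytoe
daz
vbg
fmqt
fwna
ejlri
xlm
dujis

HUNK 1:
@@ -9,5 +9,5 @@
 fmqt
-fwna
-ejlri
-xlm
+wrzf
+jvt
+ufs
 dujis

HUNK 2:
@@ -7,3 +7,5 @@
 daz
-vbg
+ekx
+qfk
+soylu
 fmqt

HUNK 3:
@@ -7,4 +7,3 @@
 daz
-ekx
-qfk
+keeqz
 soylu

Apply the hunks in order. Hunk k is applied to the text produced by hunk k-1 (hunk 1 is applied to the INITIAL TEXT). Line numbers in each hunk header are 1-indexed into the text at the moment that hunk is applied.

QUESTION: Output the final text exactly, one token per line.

Answer: azphf
qde
bhtf
vxn
jqy
ytoe
daz
keeqz
soylu
fmqt
wrzf
jvt
ufs
dujis

Derivation:
Hunk 1: at line 9 remove [fwna,ejlri,xlm] add [wrzf,jvt,ufs] -> 13 lines: azphf qde bhtf vxn jqy ytoe daz vbg fmqt wrzf jvt ufs dujis
Hunk 2: at line 7 remove [vbg] add [ekx,qfk,soylu] -> 15 lines: azphf qde bhtf vxn jqy ytoe daz ekx qfk soylu fmqt wrzf jvt ufs dujis
Hunk 3: at line 7 remove [ekx,qfk] add [keeqz] -> 14 lines: azphf qde bhtf vxn jqy ytoe daz keeqz soylu fmqt wrzf jvt ufs dujis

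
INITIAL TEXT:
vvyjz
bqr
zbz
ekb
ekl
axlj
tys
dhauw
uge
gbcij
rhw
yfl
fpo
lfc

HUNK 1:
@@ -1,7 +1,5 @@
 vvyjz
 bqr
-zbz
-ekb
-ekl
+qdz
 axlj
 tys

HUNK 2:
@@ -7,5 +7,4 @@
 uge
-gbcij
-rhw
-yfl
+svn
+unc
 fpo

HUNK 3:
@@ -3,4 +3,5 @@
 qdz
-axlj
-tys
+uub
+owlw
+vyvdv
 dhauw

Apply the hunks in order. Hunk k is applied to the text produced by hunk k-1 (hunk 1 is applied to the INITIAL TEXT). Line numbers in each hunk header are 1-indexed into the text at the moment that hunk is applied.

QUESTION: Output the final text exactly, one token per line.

Answer: vvyjz
bqr
qdz
uub
owlw
vyvdv
dhauw
uge
svn
unc
fpo
lfc

Derivation:
Hunk 1: at line 1 remove [zbz,ekb,ekl] add [qdz] -> 12 lines: vvyjz bqr qdz axlj tys dhauw uge gbcij rhw yfl fpo lfc
Hunk 2: at line 7 remove [gbcij,rhw,yfl] add [svn,unc] -> 11 lines: vvyjz bqr qdz axlj tys dhauw uge svn unc fpo lfc
Hunk 3: at line 3 remove [axlj,tys] add [uub,owlw,vyvdv] -> 12 lines: vvyjz bqr qdz uub owlw vyvdv dhauw uge svn unc fpo lfc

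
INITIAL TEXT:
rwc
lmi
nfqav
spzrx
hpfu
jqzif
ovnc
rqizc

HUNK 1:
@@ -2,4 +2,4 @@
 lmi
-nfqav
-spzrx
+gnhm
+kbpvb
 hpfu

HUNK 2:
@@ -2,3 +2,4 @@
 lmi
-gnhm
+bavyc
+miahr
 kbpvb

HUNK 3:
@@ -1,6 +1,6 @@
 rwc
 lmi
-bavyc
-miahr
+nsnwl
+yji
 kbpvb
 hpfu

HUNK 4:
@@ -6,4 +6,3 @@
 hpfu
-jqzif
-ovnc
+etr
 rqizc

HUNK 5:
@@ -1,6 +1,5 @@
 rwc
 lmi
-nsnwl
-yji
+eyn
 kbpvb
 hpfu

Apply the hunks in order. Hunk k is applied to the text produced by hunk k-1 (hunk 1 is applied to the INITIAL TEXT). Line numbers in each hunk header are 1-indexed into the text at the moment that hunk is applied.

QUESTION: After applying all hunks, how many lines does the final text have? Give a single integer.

Hunk 1: at line 2 remove [nfqav,spzrx] add [gnhm,kbpvb] -> 8 lines: rwc lmi gnhm kbpvb hpfu jqzif ovnc rqizc
Hunk 2: at line 2 remove [gnhm] add [bavyc,miahr] -> 9 lines: rwc lmi bavyc miahr kbpvb hpfu jqzif ovnc rqizc
Hunk 3: at line 1 remove [bavyc,miahr] add [nsnwl,yji] -> 9 lines: rwc lmi nsnwl yji kbpvb hpfu jqzif ovnc rqizc
Hunk 4: at line 6 remove [jqzif,ovnc] add [etr] -> 8 lines: rwc lmi nsnwl yji kbpvb hpfu etr rqizc
Hunk 5: at line 1 remove [nsnwl,yji] add [eyn] -> 7 lines: rwc lmi eyn kbpvb hpfu etr rqizc
Final line count: 7

Answer: 7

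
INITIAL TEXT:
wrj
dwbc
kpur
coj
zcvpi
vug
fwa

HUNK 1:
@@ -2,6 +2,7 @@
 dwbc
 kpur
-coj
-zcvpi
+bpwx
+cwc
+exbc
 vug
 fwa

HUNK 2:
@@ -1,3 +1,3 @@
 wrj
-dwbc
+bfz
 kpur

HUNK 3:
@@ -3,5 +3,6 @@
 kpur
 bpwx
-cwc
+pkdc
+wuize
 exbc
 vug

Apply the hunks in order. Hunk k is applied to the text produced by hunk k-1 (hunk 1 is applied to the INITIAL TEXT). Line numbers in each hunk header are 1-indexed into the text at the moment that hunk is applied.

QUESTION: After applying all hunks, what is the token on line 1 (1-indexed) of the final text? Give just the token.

Hunk 1: at line 2 remove [coj,zcvpi] add [bpwx,cwc,exbc] -> 8 lines: wrj dwbc kpur bpwx cwc exbc vug fwa
Hunk 2: at line 1 remove [dwbc] add [bfz] -> 8 lines: wrj bfz kpur bpwx cwc exbc vug fwa
Hunk 3: at line 3 remove [cwc] add [pkdc,wuize] -> 9 lines: wrj bfz kpur bpwx pkdc wuize exbc vug fwa
Final line 1: wrj

Answer: wrj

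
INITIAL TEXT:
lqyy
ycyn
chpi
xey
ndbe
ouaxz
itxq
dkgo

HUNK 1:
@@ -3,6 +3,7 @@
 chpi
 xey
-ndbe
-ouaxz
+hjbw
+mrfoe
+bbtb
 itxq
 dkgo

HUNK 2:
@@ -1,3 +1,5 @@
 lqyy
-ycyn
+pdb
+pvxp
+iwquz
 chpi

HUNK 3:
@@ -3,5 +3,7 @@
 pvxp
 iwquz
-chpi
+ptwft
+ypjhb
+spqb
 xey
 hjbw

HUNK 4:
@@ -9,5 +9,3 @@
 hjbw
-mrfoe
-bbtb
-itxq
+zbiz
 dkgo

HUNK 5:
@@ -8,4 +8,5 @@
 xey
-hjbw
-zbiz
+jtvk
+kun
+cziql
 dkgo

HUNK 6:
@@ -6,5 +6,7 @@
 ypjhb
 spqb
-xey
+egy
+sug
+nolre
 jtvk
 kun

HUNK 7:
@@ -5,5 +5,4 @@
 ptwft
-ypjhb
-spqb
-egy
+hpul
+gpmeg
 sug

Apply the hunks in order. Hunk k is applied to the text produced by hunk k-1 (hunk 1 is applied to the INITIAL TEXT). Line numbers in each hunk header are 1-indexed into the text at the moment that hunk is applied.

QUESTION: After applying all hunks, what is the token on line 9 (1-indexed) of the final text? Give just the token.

Hunk 1: at line 3 remove [ndbe,ouaxz] add [hjbw,mrfoe,bbtb] -> 9 lines: lqyy ycyn chpi xey hjbw mrfoe bbtb itxq dkgo
Hunk 2: at line 1 remove [ycyn] add [pdb,pvxp,iwquz] -> 11 lines: lqyy pdb pvxp iwquz chpi xey hjbw mrfoe bbtb itxq dkgo
Hunk 3: at line 3 remove [chpi] add [ptwft,ypjhb,spqb] -> 13 lines: lqyy pdb pvxp iwquz ptwft ypjhb spqb xey hjbw mrfoe bbtb itxq dkgo
Hunk 4: at line 9 remove [mrfoe,bbtb,itxq] add [zbiz] -> 11 lines: lqyy pdb pvxp iwquz ptwft ypjhb spqb xey hjbw zbiz dkgo
Hunk 5: at line 8 remove [hjbw,zbiz] add [jtvk,kun,cziql] -> 12 lines: lqyy pdb pvxp iwquz ptwft ypjhb spqb xey jtvk kun cziql dkgo
Hunk 6: at line 6 remove [xey] add [egy,sug,nolre] -> 14 lines: lqyy pdb pvxp iwquz ptwft ypjhb spqb egy sug nolre jtvk kun cziql dkgo
Hunk 7: at line 5 remove [ypjhb,spqb,egy] add [hpul,gpmeg] -> 13 lines: lqyy pdb pvxp iwquz ptwft hpul gpmeg sug nolre jtvk kun cziql dkgo
Final line 9: nolre

Answer: nolre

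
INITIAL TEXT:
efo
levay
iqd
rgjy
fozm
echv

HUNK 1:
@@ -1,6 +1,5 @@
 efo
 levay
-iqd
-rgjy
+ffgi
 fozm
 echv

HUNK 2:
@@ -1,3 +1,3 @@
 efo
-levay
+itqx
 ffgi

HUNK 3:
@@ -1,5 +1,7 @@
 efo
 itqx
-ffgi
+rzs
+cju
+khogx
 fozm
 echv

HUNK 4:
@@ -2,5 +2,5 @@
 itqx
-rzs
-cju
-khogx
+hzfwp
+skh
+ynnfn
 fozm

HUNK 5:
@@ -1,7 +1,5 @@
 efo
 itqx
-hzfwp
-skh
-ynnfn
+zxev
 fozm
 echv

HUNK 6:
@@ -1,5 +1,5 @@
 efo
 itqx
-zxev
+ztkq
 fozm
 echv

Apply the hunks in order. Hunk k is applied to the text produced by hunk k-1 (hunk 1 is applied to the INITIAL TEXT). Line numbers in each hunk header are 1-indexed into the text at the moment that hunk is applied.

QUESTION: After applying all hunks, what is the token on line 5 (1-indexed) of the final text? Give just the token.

Answer: echv

Derivation:
Hunk 1: at line 1 remove [iqd,rgjy] add [ffgi] -> 5 lines: efo levay ffgi fozm echv
Hunk 2: at line 1 remove [levay] add [itqx] -> 5 lines: efo itqx ffgi fozm echv
Hunk 3: at line 1 remove [ffgi] add [rzs,cju,khogx] -> 7 lines: efo itqx rzs cju khogx fozm echv
Hunk 4: at line 2 remove [rzs,cju,khogx] add [hzfwp,skh,ynnfn] -> 7 lines: efo itqx hzfwp skh ynnfn fozm echv
Hunk 5: at line 1 remove [hzfwp,skh,ynnfn] add [zxev] -> 5 lines: efo itqx zxev fozm echv
Hunk 6: at line 1 remove [zxev] add [ztkq] -> 5 lines: efo itqx ztkq fozm echv
Final line 5: echv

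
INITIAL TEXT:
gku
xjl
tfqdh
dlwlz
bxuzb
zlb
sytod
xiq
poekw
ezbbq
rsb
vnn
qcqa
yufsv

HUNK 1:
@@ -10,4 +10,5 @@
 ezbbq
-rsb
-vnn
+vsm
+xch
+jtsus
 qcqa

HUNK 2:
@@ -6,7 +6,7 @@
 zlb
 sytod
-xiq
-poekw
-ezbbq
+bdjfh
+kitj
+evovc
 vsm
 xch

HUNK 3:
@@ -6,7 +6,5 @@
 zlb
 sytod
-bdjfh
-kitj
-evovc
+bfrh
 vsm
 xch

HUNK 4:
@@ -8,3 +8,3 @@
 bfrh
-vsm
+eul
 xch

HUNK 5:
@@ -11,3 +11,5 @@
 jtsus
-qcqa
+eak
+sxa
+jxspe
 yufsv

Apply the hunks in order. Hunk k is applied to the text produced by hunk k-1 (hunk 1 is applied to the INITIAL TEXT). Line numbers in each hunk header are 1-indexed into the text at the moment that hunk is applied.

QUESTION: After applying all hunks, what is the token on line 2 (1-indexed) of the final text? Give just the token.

Hunk 1: at line 10 remove [rsb,vnn] add [vsm,xch,jtsus] -> 15 lines: gku xjl tfqdh dlwlz bxuzb zlb sytod xiq poekw ezbbq vsm xch jtsus qcqa yufsv
Hunk 2: at line 6 remove [xiq,poekw,ezbbq] add [bdjfh,kitj,evovc] -> 15 lines: gku xjl tfqdh dlwlz bxuzb zlb sytod bdjfh kitj evovc vsm xch jtsus qcqa yufsv
Hunk 3: at line 6 remove [bdjfh,kitj,evovc] add [bfrh] -> 13 lines: gku xjl tfqdh dlwlz bxuzb zlb sytod bfrh vsm xch jtsus qcqa yufsv
Hunk 4: at line 8 remove [vsm] add [eul] -> 13 lines: gku xjl tfqdh dlwlz bxuzb zlb sytod bfrh eul xch jtsus qcqa yufsv
Hunk 5: at line 11 remove [qcqa] add [eak,sxa,jxspe] -> 15 lines: gku xjl tfqdh dlwlz bxuzb zlb sytod bfrh eul xch jtsus eak sxa jxspe yufsv
Final line 2: xjl

Answer: xjl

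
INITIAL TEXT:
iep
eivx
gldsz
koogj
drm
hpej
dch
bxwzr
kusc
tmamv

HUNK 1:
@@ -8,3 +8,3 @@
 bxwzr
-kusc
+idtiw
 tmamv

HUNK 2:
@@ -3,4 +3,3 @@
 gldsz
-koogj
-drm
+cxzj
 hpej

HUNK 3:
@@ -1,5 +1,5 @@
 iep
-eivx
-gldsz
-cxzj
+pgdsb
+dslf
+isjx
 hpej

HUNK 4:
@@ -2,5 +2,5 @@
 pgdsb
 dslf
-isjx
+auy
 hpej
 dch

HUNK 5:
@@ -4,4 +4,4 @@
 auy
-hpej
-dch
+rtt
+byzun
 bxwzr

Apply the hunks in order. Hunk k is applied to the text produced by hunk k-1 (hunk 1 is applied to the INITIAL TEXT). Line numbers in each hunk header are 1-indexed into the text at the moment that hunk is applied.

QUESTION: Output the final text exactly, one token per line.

Hunk 1: at line 8 remove [kusc] add [idtiw] -> 10 lines: iep eivx gldsz koogj drm hpej dch bxwzr idtiw tmamv
Hunk 2: at line 3 remove [koogj,drm] add [cxzj] -> 9 lines: iep eivx gldsz cxzj hpej dch bxwzr idtiw tmamv
Hunk 3: at line 1 remove [eivx,gldsz,cxzj] add [pgdsb,dslf,isjx] -> 9 lines: iep pgdsb dslf isjx hpej dch bxwzr idtiw tmamv
Hunk 4: at line 2 remove [isjx] add [auy] -> 9 lines: iep pgdsb dslf auy hpej dch bxwzr idtiw tmamv
Hunk 5: at line 4 remove [hpej,dch] add [rtt,byzun] -> 9 lines: iep pgdsb dslf auy rtt byzun bxwzr idtiw tmamv

Answer: iep
pgdsb
dslf
auy
rtt
byzun
bxwzr
idtiw
tmamv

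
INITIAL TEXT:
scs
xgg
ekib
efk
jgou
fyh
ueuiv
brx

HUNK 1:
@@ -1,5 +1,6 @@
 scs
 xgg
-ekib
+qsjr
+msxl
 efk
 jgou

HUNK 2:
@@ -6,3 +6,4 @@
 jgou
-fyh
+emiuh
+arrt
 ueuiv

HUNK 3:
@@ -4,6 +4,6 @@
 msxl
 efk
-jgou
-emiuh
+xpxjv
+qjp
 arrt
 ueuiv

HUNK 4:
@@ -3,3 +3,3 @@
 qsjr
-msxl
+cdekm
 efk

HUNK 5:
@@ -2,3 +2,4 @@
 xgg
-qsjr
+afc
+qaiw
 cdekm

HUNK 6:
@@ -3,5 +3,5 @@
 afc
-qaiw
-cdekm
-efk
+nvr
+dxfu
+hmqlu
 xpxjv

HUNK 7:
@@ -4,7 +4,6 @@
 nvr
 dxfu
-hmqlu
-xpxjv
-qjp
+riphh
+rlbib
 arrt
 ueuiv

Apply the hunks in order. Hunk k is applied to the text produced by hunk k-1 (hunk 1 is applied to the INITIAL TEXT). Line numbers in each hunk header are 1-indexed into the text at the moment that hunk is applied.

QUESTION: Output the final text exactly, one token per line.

Hunk 1: at line 1 remove [ekib] add [qsjr,msxl] -> 9 lines: scs xgg qsjr msxl efk jgou fyh ueuiv brx
Hunk 2: at line 6 remove [fyh] add [emiuh,arrt] -> 10 lines: scs xgg qsjr msxl efk jgou emiuh arrt ueuiv brx
Hunk 3: at line 4 remove [jgou,emiuh] add [xpxjv,qjp] -> 10 lines: scs xgg qsjr msxl efk xpxjv qjp arrt ueuiv brx
Hunk 4: at line 3 remove [msxl] add [cdekm] -> 10 lines: scs xgg qsjr cdekm efk xpxjv qjp arrt ueuiv brx
Hunk 5: at line 2 remove [qsjr] add [afc,qaiw] -> 11 lines: scs xgg afc qaiw cdekm efk xpxjv qjp arrt ueuiv brx
Hunk 6: at line 3 remove [qaiw,cdekm,efk] add [nvr,dxfu,hmqlu] -> 11 lines: scs xgg afc nvr dxfu hmqlu xpxjv qjp arrt ueuiv brx
Hunk 7: at line 4 remove [hmqlu,xpxjv,qjp] add [riphh,rlbib] -> 10 lines: scs xgg afc nvr dxfu riphh rlbib arrt ueuiv brx

Answer: scs
xgg
afc
nvr
dxfu
riphh
rlbib
arrt
ueuiv
brx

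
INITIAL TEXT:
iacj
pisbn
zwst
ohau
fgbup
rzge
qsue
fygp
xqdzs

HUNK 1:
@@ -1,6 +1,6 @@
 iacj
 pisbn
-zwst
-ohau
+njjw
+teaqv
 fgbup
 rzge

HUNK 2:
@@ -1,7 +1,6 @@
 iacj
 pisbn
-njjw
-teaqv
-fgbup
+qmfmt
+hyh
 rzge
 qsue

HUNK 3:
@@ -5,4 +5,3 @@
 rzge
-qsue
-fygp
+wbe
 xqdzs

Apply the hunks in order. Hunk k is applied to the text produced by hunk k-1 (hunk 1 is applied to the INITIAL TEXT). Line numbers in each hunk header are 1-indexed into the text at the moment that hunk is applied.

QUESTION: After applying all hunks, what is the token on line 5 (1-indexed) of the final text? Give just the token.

Answer: rzge

Derivation:
Hunk 1: at line 1 remove [zwst,ohau] add [njjw,teaqv] -> 9 lines: iacj pisbn njjw teaqv fgbup rzge qsue fygp xqdzs
Hunk 2: at line 1 remove [njjw,teaqv,fgbup] add [qmfmt,hyh] -> 8 lines: iacj pisbn qmfmt hyh rzge qsue fygp xqdzs
Hunk 3: at line 5 remove [qsue,fygp] add [wbe] -> 7 lines: iacj pisbn qmfmt hyh rzge wbe xqdzs
Final line 5: rzge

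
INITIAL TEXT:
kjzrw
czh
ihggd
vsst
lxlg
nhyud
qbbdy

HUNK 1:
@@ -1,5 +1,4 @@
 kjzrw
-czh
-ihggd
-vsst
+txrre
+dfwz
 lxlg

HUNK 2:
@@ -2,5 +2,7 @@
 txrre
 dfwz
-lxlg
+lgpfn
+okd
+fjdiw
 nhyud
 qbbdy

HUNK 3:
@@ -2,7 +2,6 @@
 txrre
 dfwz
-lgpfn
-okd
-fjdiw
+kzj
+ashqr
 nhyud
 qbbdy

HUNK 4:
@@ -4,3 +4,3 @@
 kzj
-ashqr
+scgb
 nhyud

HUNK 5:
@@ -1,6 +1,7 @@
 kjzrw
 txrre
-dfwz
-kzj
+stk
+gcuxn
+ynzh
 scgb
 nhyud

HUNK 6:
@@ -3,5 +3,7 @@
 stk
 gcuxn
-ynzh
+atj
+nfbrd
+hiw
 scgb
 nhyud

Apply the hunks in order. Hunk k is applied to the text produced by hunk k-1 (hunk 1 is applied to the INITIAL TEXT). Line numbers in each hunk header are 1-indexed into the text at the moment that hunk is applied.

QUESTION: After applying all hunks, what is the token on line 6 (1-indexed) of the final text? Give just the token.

Answer: nfbrd

Derivation:
Hunk 1: at line 1 remove [czh,ihggd,vsst] add [txrre,dfwz] -> 6 lines: kjzrw txrre dfwz lxlg nhyud qbbdy
Hunk 2: at line 2 remove [lxlg] add [lgpfn,okd,fjdiw] -> 8 lines: kjzrw txrre dfwz lgpfn okd fjdiw nhyud qbbdy
Hunk 3: at line 2 remove [lgpfn,okd,fjdiw] add [kzj,ashqr] -> 7 lines: kjzrw txrre dfwz kzj ashqr nhyud qbbdy
Hunk 4: at line 4 remove [ashqr] add [scgb] -> 7 lines: kjzrw txrre dfwz kzj scgb nhyud qbbdy
Hunk 5: at line 1 remove [dfwz,kzj] add [stk,gcuxn,ynzh] -> 8 lines: kjzrw txrre stk gcuxn ynzh scgb nhyud qbbdy
Hunk 6: at line 3 remove [ynzh] add [atj,nfbrd,hiw] -> 10 lines: kjzrw txrre stk gcuxn atj nfbrd hiw scgb nhyud qbbdy
Final line 6: nfbrd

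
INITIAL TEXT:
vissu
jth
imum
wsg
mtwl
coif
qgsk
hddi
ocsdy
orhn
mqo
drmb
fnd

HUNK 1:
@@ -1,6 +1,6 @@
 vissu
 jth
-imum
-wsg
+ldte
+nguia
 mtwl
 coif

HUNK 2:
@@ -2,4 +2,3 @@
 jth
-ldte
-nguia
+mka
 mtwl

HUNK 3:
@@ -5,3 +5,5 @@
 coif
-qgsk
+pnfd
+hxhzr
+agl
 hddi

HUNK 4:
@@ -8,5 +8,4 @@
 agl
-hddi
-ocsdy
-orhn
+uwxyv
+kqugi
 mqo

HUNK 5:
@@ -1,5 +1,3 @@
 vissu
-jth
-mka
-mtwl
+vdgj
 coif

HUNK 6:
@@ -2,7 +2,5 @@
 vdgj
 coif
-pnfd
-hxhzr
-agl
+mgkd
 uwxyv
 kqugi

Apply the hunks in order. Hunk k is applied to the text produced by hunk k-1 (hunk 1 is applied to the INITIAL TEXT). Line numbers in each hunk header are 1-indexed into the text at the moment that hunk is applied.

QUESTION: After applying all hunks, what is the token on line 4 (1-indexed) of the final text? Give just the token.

Answer: mgkd

Derivation:
Hunk 1: at line 1 remove [imum,wsg] add [ldte,nguia] -> 13 lines: vissu jth ldte nguia mtwl coif qgsk hddi ocsdy orhn mqo drmb fnd
Hunk 2: at line 2 remove [ldte,nguia] add [mka] -> 12 lines: vissu jth mka mtwl coif qgsk hddi ocsdy orhn mqo drmb fnd
Hunk 3: at line 5 remove [qgsk] add [pnfd,hxhzr,agl] -> 14 lines: vissu jth mka mtwl coif pnfd hxhzr agl hddi ocsdy orhn mqo drmb fnd
Hunk 4: at line 8 remove [hddi,ocsdy,orhn] add [uwxyv,kqugi] -> 13 lines: vissu jth mka mtwl coif pnfd hxhzr agl uwxyv kqugi mqo drmb fnd
Hunk 5: at line 1 remove [jth,mka,mtwl] add [vdgj] -> 11 lines: vissu vdgj coif pnfd hxhzr agl uwxyv kqugi mqo drmb fnd
Hunk 6: at line 2 remove [pnfd,hxhzr,agl] add [mgkd] -> 9 lines: vissu vdgj coif mgkd uwxyv kqugi mqo drmb fnd
Final line 4: mgkd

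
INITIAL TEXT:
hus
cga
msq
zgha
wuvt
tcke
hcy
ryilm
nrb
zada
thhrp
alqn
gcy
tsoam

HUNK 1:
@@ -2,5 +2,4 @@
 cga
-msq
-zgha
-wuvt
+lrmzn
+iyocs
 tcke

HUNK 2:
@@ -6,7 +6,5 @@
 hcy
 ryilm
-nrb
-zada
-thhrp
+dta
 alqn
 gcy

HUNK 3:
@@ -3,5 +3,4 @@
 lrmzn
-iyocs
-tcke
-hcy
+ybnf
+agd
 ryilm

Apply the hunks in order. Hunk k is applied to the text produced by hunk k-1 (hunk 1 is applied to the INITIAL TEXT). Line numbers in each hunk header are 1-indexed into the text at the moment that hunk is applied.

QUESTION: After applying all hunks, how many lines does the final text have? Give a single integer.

Hunk 1: at line 2 remove [msq,zgha,wuvt] add [lrmzn,iyocs] -> 13 lines: hus cga lrmzn iyocs tcke hcy ryilm nrb zada thhrp alqn gcy tsoam
Hunk 2: at line 6 remove [nrb,zada,thhrp] add [dta] -> 11 lines: hus cga lrmzn iyocs tcke hcy ryilm dta alqn gcy tsoam
Hunk 3: at line 3 remove [iyocs,tcke,hcy] add [ybnf,agd] -> 10 lines: hus cga lrmzn ybnf agd ryilm dta alqn gcy tsoam
Final line count: 10

Answer: 10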